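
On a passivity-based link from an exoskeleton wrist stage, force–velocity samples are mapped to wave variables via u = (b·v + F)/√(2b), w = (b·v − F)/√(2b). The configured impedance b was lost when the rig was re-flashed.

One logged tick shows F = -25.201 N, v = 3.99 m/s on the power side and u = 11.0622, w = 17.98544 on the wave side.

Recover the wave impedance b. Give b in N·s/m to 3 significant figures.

u + w = 29.0476;  u + w = √(2b)·v, so √(2b) = 29.0476/3.99 = 7.2801.
b = (√(2b))²/2 = 53.0000/2 = 26.5000.
(Check via u − w = 2F/√(2b): u − w = -6.9232, 2F/√(2b) = -6.9232.)

b = 26.5 N·s/m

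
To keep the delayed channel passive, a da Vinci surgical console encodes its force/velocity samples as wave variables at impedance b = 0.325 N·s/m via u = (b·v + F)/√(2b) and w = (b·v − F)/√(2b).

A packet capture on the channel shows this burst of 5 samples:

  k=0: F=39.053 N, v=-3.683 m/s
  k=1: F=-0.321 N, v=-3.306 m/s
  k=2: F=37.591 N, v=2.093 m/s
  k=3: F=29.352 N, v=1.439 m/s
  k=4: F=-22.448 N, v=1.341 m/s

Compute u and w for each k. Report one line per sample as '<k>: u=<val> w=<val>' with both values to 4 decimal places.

k=0: b·v=0.325×(-3.683)=-1.1970; √(2b)=0.8062; u=(-1.1970+39.053)/0.8062=46.9546, w=(-1.1970−39.053)/0.8062=-49.9239
k=1: b·v=0.325×(-3.306)=-1.0745; √(2b)=0.8062; u=(-1.0745+(-0.321))/0.8062=-1.7308, w=(-1.0745−(-0.321))/0.8062=-0.9345
k=2: b·v=0.325×2.093=0.6802; √(2b)=0.8062; u=(0.6802+37.591)/0.8062=47.4696, w=(0.6802−37.591)/0.8062=-45.7822
k=3: b·v=0.325×1.439=0.4677; √(2b)=0.8062; u=(0.4677+29.352)/0.8062=36.9868, w=(0.4677−29.352)/0.8062=-35.8266
k=4: b·v=0.325×1.341=0.4358; √(2b)=0.8062; u=(0.4358+(-22.448))/0.8062=-27.3027, w=(0.4358−(-22.448))/0.8062=28.3839

0: u=46.9546 w=-49.9239
1: u=-1.7308 w=-0.9345
2: u=47.4696 w=-45.7822
3: u=36.9868 w=-35.8266
4: u=-27.3027 w=28.3839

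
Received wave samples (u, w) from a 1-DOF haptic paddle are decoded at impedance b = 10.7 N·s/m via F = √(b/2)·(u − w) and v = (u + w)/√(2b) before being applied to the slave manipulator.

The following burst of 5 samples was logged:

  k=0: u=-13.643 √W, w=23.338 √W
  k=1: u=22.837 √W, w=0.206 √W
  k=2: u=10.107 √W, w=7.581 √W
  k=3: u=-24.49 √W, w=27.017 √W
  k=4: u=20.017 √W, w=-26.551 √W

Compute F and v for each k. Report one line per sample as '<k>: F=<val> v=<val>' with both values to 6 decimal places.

k=0: u−w=-36.981000, u+w=9.695000; √(b/2)=2.313007, √(2b)=4.626013; F=2.313007×(-36.981)=-85.537301, v=9.695000/4.626013=2.095757
k=1: u−w=22.631000, u+w=23.043000; √(b/2)=2.313007, √(2b)=4.626013; F=2.313007×22.631=52.345655, v=23.043000/4.626013=4.981179
k=2: u−w=2.526000, u+w=17.688000; √(b/2)=2.313007, √(2b)=4.626013; F=2.313007×2.526=5.842655, v=17.688000/4.626013=3.823595
k=3: u−w=-51.507000, u+w=2.527000; √(b/2)=2.313007, √(2b)=4.626013; F=2.313007×(-51.507)=-119.136036, v=2.527000/4.626013=0.546259
k=4: u−w=46.568000, u+w=-6.534000; √(b/2)=2.313007, √(2b)=4.626013; F=2.313007×46.568=107.712096, v=-6.534000/4.626013=-1.412447

0: F=-85.537301 v=2.095757
1: F=52.345655 v=4.981179
2: F=5.842655 v=3.823595
3: F=-119.136036 v=0.546259
4: F=107.712096 v=-1.412447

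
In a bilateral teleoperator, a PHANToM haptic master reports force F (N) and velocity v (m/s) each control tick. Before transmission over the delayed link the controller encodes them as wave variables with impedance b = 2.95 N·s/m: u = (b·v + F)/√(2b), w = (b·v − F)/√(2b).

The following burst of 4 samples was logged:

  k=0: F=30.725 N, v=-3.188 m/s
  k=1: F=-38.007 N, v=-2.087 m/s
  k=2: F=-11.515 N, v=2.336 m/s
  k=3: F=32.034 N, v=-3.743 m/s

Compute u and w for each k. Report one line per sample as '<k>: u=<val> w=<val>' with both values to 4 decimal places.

0: u=8.7775 w=-16.5211
1: u=-18.1819 w=13.1126
2: u=-1.9036 w=7.5777
3: u=8.6423 w=-17.7340

k=0: b·v=2.95×(-3.188)=-9.4046; √(2b)=2.4290; u=(-9.4046+30.725)/2.4290=8.7775, w=(-9.4046−30.725)/2.4290=-16.5211
k=1: b·v=2.95×(-2.087)=-6.1567; √(2b)=2.4290; u=(-6.1567+(-38.007))/2.4290=-18.1819, w=(-6.1567−(-38.007))/2.4290=13.1126
k=2: b·v=2.95×2.336=6.8912; √(2b)=2.4290; u=(6.8912+(-11.515))/2.4290=-1.9036, w=(6.8912−(-11.515))/2.4290=7.5777
k=3: b·v=2.95×(-3.743)=-11.0419; √(2b)=2.4290; u=(-11.0419+32.034)/2.4290=8.6423, w=(-11.0419−32.034)/2.4290=-17.7340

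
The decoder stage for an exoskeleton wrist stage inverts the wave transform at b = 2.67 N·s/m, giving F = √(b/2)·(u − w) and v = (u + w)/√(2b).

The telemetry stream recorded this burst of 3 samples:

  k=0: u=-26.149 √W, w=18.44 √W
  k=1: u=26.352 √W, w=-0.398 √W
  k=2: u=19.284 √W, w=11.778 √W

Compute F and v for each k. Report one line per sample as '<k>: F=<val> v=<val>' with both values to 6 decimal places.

0: F=-51.519112 v=-3.336011
1: F=30.907539 v=11.231394
2: F=8.672598 v=13.441842

k=0: u−w=-44.589000, u+w=-7.709000; √(b/2)=1.155422, √(2b)=2.310844; F=1.155422×(-44.589)=-51.519112, v=-7.709000/2.310844=-3.336011
k=1: u−w=26.750000, u+w=25.954000; √(b/2)=1.155422, √(2b)=2.310844; F=1.155422×26.75=30.907539, v=25.954000/2.310844=11.231394
k=2: u−w=7.506000, u+w=31.062000; √(b/2)=1.155422, √(2b)=2.310844; F=1.155422×7.506=8.672598, v=31.062000/2.310844=13.441842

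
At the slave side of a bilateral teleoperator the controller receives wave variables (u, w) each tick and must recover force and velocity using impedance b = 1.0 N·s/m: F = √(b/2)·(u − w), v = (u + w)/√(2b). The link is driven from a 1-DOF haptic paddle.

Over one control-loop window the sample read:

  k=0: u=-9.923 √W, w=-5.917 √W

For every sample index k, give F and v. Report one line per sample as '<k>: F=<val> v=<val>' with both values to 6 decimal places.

0: F=-2.832670 v=-11.200571

k=0: u−w=-4.006000, u+w=-15.840000; √(b/2)=0.707107, √(2b)=1.414214; F=0.707107×(-4.006)=-2.832670, v=-15.840000/1.414214=-11.200571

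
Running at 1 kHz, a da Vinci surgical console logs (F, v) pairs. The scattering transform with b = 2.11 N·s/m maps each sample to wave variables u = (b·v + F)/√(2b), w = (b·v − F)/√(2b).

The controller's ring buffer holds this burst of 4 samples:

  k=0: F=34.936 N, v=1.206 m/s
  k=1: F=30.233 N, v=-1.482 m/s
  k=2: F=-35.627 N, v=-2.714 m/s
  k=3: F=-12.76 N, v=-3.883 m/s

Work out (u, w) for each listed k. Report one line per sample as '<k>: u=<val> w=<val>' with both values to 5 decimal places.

0: u=18.24530 w=-15.76786
1: u=13.19498 w=-16.23940
2: u=-20.13059 w=14.55532
3: u=-10.19982 w=2.22312

k=0: b·v=2.11×1.206=2.54466; √(2b)=2.05426; u=(2.54466+34.936)/2.05426=18.24530, w=(2.54466−34.936)/2.05426=-15.76786
k=1: b·v=2.11×(-1.482)=-3.12702; √(2b)=2.05426; u=(-3.12702+30.233)/2.05426=13.19498, w=(-3.12702−30.233)/2.05426=-16.23940
k=2: b·v=2.11×(-2.714)=-5.72654; √(2b)=2.05426; u=(-5.72654+(-35.627))/2.05426=-20.13059, w=(-5.72654−(-35.627))/2.05426=14.55532
k=3: b·v=2.11×(-3.883)=-8.19313; √(2b)=2.05426; u=(-8.19313+(-12.76))/2.05426=-10.19982, w=(-8.19313−(-12.76))/2.05426=2.22312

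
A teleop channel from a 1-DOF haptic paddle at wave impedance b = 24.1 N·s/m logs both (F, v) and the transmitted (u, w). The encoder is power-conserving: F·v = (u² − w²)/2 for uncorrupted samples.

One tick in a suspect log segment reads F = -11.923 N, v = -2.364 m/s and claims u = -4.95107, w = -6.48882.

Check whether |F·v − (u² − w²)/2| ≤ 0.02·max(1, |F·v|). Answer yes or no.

no

F·v = (-11.923)×(-2.364) = 28.1860 W.
(u² − w²)/2 = (24.5131 − 42.1048)/2 = -8.7958 W.
|Δ| = 36.9818;  2% of max(1, |F·v|) = 0.5637.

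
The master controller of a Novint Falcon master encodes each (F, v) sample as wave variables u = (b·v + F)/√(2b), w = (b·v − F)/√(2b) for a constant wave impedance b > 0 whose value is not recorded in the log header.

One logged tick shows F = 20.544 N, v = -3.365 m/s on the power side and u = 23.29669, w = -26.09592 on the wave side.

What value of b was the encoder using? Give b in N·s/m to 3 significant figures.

b = 0.346 N·s/m

u + w = -2.79923;  u + w = √(2b)·v, so √(2b) = -2.79923/(-3.365) = 0.83187.
b = (√(2b))²/2 = 0.69200/2 = 0.34600.
(Check via u − w = 2F/√(2b): u − w = 49.39261, 2F/√(2b) = 49.39255.)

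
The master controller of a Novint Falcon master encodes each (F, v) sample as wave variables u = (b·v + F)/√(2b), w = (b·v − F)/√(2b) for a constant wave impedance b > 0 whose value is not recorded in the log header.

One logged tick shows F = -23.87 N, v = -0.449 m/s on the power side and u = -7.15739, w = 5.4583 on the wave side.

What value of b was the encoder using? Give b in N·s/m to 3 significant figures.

u + w = -1.6991;  u + w = √(2b)·v, so √(2b) = -1.6991/(-0.449) = 3.7842.
b = (√(2b))²/2 = 14.3199/2 = 7.1600.
(Check via u − w = 2F/√(2b): u − w = -12.6157, 2F/√(2b) = -12.6157.)

b = 7.16 N·s/m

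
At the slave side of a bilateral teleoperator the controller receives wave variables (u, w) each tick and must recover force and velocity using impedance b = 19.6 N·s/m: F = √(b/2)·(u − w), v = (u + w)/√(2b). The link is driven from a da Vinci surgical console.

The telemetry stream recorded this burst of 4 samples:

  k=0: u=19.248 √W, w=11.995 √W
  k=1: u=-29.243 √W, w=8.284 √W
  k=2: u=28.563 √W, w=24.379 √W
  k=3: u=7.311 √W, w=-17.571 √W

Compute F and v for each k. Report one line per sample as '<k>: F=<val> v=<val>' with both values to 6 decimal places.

k=0: u−w=7.253000, u+w=31.243000; √(b/2)=3.130495, √(2b)=6.260990; F=3.130495×7.253=22.705481, v=31.243000/6.260990=4.990105
k=1: u−w=-37.527000, u+w=-20.959000; √(b/2)=3.130495, √(2b)=6.260990; F=3.130495×(-37.527)=-117.478092, v=-20.959000/6.260990=-3.347553
k=2: u−w=4.184000, u+w=52.942000; √(b/2)=3.130495, √(2b)=6.260990; F=3.130495×4.184=13.097992, v=52.942000/6.260990=8.455851
k=3: u−w=24.882000, u+w=-10.260000; √(b/2)=3.130495, √(2b)=6.260990; F=3.130495×24.882=77.892981, v=-10.260000/6.260990=-1.638718

0: F=22.705481 v=4.990105
1: F=-117.478092 v=-3.347553
2: F=13.097992 v=8.455851
3: F=77.892981 v=-1.638718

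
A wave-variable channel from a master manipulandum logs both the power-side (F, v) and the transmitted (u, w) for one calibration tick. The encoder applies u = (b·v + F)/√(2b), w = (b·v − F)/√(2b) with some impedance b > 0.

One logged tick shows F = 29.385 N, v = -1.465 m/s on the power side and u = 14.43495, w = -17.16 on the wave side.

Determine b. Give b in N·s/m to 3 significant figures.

u + w = -2.7250;  u + w = √(2b)·v, so √(2b) = -2.7250/(-1.465) = 1.8601.
b = (√(2b))²/2 = 3.4600/2 = 1.7300.
(Check via u − w = 2F/√(2b): u − w = 31.5950, 2F/√(2b) = 31.5950.)

b = 1.73 N·s/m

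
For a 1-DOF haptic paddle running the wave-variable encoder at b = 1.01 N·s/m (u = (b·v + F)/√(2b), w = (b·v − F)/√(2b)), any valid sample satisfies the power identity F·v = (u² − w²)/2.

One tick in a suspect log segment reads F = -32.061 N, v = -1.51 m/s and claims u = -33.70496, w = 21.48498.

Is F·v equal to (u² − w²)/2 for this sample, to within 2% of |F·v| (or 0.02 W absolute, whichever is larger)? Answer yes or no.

no

F·v = (-32.061)×(-1.51) = 48.41211 W.
(u² − w²)/2 = (1136.02433 − 461.60437)/2 = 337.20998 W.
|Δ| = 288.79787;  2% of max(1, |F·v|) = 0.96824.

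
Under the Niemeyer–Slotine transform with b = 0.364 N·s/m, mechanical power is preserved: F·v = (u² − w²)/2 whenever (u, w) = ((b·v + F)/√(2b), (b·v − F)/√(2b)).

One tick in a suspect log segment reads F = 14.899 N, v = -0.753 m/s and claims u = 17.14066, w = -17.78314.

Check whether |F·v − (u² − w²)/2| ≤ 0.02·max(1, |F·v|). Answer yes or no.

F·v = 14.899×(-0.753) = -11.21895 W.
(u² − w²)/2 = (293.80223 − 316.24007)/2 = -11.21892 W.
|Δ| = 0.00003;  2% of max(1, |F·v|) = 0.22438.

yes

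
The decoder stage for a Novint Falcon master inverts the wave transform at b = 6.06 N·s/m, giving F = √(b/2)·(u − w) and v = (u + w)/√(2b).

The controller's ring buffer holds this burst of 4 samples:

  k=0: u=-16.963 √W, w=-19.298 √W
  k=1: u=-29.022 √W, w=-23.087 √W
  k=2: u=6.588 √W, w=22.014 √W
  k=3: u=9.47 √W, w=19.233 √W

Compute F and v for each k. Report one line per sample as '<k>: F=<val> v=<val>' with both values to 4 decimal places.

0: F=4.0645 v=-10.4157
1: F=-10.3310 v=-14.9679
2: F=-26.8519 v=8.2157
3: F=-16.9944 v=8.2447

k=0: u−w=2.3350, u+w=-36.2610; √(b/2)=1.7407, √(2b)=3.4814; F=1.7407×2.335=4.0645, v=-36.2610/3.4814=-10.4157
k=1: u−w=-5.9350, u+w=-52.1090; √(b/2)=1.7407, √(2b)=3.4814; F=1.7407×(-5.935)=-10.3310, v=-52.1090/3.4814=-14.9679
k=2: u−w=-15.4260, u+w=28.6020; √(b/2)=1.7407, √(2b)=3.4814; F=1.7407×(-15.426)=-26.8519, v=28.6020/3.4814=8.2157
k=3: u−w=-9.7630, u+w=28.7030; √(b/2)=1.7407, √(2b)=3.4814; F=1.7407×(-9.763)=-16.9944, v=28.7030/3.4814=8.2447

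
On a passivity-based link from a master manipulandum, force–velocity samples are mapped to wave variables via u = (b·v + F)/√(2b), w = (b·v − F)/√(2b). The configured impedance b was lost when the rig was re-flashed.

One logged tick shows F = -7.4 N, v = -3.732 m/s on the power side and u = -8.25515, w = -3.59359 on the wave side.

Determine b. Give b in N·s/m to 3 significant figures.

u + w = -11.84874;  u + w = √(2b)·v, so √(2b) = -11.84874/(-3.732) = 3.17490.
b = (√(2b))²/2 = 10.08001/2 = 5.04001.
(Check via u − w = 2F/√(2b): u − w = -4.66156, 2F/√(2b) = -4.66156.)

b = 5.04 N·s/m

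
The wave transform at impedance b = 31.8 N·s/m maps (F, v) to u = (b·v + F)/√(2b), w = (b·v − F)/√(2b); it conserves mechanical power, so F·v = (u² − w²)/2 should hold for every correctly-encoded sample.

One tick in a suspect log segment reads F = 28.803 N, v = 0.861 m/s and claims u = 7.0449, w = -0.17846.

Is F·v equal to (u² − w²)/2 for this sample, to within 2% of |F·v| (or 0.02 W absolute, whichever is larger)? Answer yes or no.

yes

F·v = 28.803×0.861 = 24.79938 W.
(u² − w²)/2 = (49.63062 − 0.03185)/2 = 24.79938 W.
|Δ| = 0.00000;  2% of max(1, |F·v|) = 0.49599.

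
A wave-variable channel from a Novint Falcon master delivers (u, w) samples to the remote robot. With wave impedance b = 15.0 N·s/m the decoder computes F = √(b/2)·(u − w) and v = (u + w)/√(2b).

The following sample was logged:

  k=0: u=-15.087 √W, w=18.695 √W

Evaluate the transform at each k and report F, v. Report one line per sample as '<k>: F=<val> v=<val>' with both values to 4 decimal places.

0: F=-92.5158 v=0.6587

k=0: u−w=-33.7820, u+w=3.6080; √(b/2)=2.7386, √(2b)=5.4772; F=2.7386×(-33.782)=-92.5158, v=3.6080/5.4772=0.6587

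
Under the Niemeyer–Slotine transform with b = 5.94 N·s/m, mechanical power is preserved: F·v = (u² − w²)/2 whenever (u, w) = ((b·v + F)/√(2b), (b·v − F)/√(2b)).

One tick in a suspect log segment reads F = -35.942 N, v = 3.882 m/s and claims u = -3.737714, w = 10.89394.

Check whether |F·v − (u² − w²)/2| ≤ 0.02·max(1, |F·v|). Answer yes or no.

F·v = (-35.942)×3.882 = -139.526844 W.
(u² − w²)/2 = (13.970506 − 118.677929)/2 = -52.353711 W.
|Δ| = 87.173133;  2% of max(1, |F·v|) = 2.790537.

no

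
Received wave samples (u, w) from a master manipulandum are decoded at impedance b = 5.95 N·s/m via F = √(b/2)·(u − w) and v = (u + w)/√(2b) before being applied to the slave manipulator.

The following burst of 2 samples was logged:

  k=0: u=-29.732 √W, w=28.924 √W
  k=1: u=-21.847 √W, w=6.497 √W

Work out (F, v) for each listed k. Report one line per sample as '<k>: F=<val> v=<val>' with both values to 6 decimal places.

0: F=-101.170973 v=-0.234227
1: F=-48.888265 v=-4.449743

k=0: u−w=-58.656000, u+w=-0.808000; √(b/2)=1.724819, √(2b)=3.449638; F=1.724819×(-58.656)=-101.170973, v=-0.808000/3.449638=-0.234227
k=1: u−w=-28.344000, u+w=-15.350000; √(b/2)=1.724819, √(2b)=3.449638; F=1.724819×(-28.344)=-48.888265, v=-15.350000/3.449638=-4.449743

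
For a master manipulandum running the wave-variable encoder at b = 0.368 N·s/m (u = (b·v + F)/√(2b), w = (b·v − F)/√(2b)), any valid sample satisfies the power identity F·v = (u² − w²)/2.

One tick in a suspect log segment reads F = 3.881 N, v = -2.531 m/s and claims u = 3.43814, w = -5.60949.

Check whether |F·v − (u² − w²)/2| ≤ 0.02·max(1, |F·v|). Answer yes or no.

F·v = 3.881×(-2.531) = -9.82281 W.
(u² − w²)/2 = (11.82081 − 31.46638)/2 = -9.82279 W.
|Δ| = 0.00003;  2% of max(1, |F·v|) = 0.19646.

yes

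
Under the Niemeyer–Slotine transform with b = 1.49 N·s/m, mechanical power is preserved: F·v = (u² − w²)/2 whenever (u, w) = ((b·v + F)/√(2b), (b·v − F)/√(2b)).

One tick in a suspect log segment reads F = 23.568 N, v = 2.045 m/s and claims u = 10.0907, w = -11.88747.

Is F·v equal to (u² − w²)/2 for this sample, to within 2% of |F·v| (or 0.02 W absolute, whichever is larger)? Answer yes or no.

F·v = 23.568×2.045 = 48.1966 W.
(u² − w²)/2 = (101.8222 − 141.3119)/2 = -19.7449 W.
|Δ| = 67.9414;  2% of max(1, |F·v|) = 0.9639.

no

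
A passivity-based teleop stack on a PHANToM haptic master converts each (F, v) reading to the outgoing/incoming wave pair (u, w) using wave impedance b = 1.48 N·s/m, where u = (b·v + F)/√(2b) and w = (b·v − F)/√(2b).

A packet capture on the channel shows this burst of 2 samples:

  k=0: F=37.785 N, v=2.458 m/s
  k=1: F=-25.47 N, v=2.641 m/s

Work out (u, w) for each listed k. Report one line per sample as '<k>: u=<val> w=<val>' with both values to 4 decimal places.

0: u=24.0765 w=-19.8476
1: u=-12.5323 w=17.0760

k=0: b·v=1.48×2.458=3.6378; √(2b)=1.7205; u=(3.6378+37.785)/1.7205=24.0765, w=(3.6378−37.785)/1.7205=-19.8476
k=1: b·v=1.48×2.641=3.9087; √(2b)=1.7205; u=(3.9087+(-25.47))/1.7205=-12.5323, w=(3.9087−(-25.47))/1.7205=17.0760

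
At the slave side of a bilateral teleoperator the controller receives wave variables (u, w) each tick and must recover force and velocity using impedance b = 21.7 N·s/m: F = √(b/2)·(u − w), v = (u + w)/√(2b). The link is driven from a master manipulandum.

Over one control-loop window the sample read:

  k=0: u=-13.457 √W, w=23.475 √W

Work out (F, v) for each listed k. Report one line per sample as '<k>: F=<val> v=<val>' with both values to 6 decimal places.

k=0: u−w=-36.932000, u+w=10.018000; √(b/2)=3.293934, √(2b)=6.587868; F=3.293934×(-36.932)=-121.651564, v=10.018000/6.587868=1.520674

0: F=-121.651564 v=1.520674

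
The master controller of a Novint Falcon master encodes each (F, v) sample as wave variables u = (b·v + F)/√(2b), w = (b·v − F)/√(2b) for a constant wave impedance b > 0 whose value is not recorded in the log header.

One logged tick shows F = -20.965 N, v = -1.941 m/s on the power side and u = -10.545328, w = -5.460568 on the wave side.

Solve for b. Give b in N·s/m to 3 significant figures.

u + w = -16.005896;  u + w = √(2b)·v, so √(2b) = -16.005896/(-1.941) = 8.246211.
b = (√(2b))²/2 = 68.000000/2 = 34.000000.
(Check via u − w = 2F/√(2b): u − w = -5.084760, 2F/√(2b) = -5.084759.)

b = 34 N·s/m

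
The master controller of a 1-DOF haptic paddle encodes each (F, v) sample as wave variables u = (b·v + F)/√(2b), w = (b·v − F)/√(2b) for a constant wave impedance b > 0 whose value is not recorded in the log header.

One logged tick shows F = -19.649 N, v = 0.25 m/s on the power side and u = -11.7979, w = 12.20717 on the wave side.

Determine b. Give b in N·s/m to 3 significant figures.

u + w = 0.40927;  u + w = √(2b)·v, so √(2b) = 0.40927/0.25 = 1.63708.
b = (√(2b))²/2 = 2.68003/2 = 1.34002.
(Check via u − w = 2F/√(2b): u − w = -24.00507, 2F/√(2b) = -24.00494.)

b = 1.34 N·s/m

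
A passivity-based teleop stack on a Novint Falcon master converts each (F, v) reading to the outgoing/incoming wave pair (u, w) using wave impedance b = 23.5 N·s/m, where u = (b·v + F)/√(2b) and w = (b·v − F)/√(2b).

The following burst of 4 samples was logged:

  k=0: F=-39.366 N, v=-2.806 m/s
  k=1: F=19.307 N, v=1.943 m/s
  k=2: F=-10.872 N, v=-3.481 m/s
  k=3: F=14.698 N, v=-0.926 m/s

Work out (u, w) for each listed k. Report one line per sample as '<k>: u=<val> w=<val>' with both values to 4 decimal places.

k=0: b·v=23.5×(-2.806)=-65.9410; √(2b)=6.8557; u=(-65.9410+(-39.366))/6.8557=-15.3606, w=(-65.9410−(-39.366))/6.8557=-3.8764
k=1: b·v=23.5×1.943=45.6605; √(2b)=6.8557; u=(45.6605+19.307)/6.8557=9.4765, w=(45.6605−19.307)/6.8557=3.8441
k=2: b·v=23.5×(-3.481)=-81.8035; √(2b)=6.8557; u=(-81.8035+(-10.872))/6.8557=-13.5181, w=(-81.8035−(-10.872))/6.8557=-10.3464
k=3: b·v=23.5×(-0.926)=-21.7610; √(2b)=6.8557; u=(-21.7610+14.698)/6.8557=-1.0302, w=(-21.7610−14.698)/6.8557=-5.3181

0: u=-15.3606 w=-3.8764
1: u=9.4765 w=3.8441
2: u=-13.5181 w=-10.3464
3: u=-1.0302 w=-5.3181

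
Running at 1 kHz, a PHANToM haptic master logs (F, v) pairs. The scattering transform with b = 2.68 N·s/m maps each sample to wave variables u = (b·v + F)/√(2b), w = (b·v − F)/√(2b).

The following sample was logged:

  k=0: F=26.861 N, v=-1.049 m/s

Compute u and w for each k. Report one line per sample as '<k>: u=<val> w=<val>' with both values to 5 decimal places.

0: u=10.38788 w=-12.81649

k=0: b·v=2.68×(-1.049)=-2.81132; √(2b)=2.31517; u=(-2.81132+26.861)/2.31517=10.38788, w=(-2.81132−26.861)/2.31517=-12.81649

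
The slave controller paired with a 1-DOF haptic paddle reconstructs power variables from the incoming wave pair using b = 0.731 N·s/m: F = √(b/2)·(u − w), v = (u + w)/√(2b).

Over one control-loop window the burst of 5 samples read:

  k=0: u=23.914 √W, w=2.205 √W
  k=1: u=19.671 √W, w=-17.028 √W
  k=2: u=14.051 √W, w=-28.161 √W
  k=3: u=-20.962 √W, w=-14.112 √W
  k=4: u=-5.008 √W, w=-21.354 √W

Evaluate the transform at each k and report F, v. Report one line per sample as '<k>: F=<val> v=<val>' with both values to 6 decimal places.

k=0: u−w=21.709000, u+w=26.119000; √(b/2)=0.604566, √(2b)=1.209132; F=0.604566×21.709=13.124522, v=26.119000/1.209132=21.601448
k=1: u−w=36.699000, u+w=2.643000; √(b/2)=0.604566, √(2b)=1.209132; F=0.604566×36.699=22.186966, v=2.643000/1.209132=2.185866
k=2: u−w=42.212000, u+w=-14.110000; √(b/2)=0.604566, √(2b)=1.209132; F=0.604566×42.212=25.519938, v=-14.110000/1.209132=-11.669529
k=3: u−w=-6.850000, u+w=-35.074000; √(b/2)=0.604566, √(2b)=1.209132; F=0.604566×(-6.85)=-4.141277, v=-35.074000/1.209132=-29.007588
k=4: u−w=16.346000, u+w=-26.362000; √(b/2)=0.604566, √(2b)=1.209132; F=0.604566×16.346=9.882235, v=-26.362000/1.209132=-21.802418

0: F=13.124522 v=21.601448
1: F=22.186966 v=2.185866
2: F=25.519938 v=-11.669529
3: F=-4.141277 v=-29.007588
4: F=9.882235 v=-21.802418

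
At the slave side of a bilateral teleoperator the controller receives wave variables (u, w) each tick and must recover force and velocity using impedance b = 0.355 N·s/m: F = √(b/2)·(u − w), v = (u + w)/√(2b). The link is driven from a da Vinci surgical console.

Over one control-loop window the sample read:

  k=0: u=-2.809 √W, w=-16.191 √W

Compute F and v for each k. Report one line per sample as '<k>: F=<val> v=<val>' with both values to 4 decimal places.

k=0: u−w=13.3820, u+w=-19.0000; √(b/2)=0.4213, √(2b)=0.8426; F=0.4213×13.382=5.6379, v=-19.0000/0.8426=-22.5489

0: F=5.6379 v=-22.5489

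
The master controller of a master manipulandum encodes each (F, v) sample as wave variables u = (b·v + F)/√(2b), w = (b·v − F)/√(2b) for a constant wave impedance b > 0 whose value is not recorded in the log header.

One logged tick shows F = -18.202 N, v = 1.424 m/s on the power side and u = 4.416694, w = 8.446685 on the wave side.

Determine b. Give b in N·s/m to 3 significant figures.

b = 40.8 N·s/m

u + w = 12.863379;  u + w = √(2b)·v, so √(2b) = 12.863379/1.424 = 9.033272.
b = (√(2b))²/2 = 81.599999/2 = 40.799999.
(Check via u − w = 2F/√(2b): u − w = -4.029991, 2F/√(2b) = -4.029991.)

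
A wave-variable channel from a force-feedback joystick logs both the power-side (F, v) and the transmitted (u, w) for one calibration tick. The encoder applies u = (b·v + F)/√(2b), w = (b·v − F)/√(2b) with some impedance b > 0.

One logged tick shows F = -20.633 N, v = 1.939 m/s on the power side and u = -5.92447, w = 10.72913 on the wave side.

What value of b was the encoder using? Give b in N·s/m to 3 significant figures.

b = 3.07 N·s/m

u + w = 4.80466;  u + w = √(2b)·v, so √(2b) = 4.80466/1.939 = 2.47791.
b = (√(2b))²/2 = 6.14002/2 = 3.07001.
(Check via u − w = 2F/√(2b): u − w = -16.65360, 2F/√(2b) = -16.65358.)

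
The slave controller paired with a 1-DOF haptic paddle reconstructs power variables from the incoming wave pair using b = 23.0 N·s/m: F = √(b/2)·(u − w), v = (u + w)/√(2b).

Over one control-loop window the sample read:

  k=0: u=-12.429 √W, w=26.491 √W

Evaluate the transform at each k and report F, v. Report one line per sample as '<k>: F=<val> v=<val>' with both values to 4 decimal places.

0: F=-131.9841 v=2.0733

k=0: u−w=-38.9200, u+w=14.0620; √(b/2)=3.3912, √(2b)=6.7823; F=3.3912×(-38.92)=-131.9841, v=14.0620/6.7823=2.0733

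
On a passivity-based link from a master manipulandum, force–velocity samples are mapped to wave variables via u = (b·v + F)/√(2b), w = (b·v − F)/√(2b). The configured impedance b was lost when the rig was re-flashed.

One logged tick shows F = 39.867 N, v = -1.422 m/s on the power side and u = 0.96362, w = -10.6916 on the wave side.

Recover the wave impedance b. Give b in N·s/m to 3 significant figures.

u + w = -9.72798;  u + w = √(2b)·v, so √(2b) = -9.72798/(-1.422) = 6.84105.
b = (√(2b))²/2 = 46.80003/2 = 23.40002.
(Check via u − w = 2F/√(2b): u − w = 11.65522, 2F/√(2b) = 11.65522.)

b = 23.4 N·s/m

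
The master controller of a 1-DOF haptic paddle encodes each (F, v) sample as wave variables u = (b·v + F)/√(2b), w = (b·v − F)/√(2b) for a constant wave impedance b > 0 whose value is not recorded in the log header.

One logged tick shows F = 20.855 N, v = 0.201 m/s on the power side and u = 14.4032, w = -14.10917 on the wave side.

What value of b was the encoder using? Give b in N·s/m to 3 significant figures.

u + w = 0.29403;  u + w = √(2b)·v, so √(2b) = 0.29403/0.201 = 1.46284.
b = (√(2b))²/2 = 2.13989/2 = 1.06994.
(Check via u − w = 2F/√(2b): u − w = 28.51237, 2F/√(2b) = 28.51311.)

b = 1.07 N·s/m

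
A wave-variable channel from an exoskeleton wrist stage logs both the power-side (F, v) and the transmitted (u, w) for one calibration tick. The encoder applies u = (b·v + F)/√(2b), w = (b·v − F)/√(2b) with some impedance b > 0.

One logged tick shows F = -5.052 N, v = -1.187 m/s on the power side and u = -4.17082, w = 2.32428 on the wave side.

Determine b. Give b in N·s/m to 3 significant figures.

b = 1.21 N·s/m

u + w = -1.8465;  u + w = √(2b)·v, so √(2b) = -1.8465/(-1.187) = 1.5556.
b = (√(2b))²/2 = 2.4200/2 = 1.2100.
(Check via u − w = 2F/√(2b): u − w = -6.4951, 2F/√(2b) = -6.4951.)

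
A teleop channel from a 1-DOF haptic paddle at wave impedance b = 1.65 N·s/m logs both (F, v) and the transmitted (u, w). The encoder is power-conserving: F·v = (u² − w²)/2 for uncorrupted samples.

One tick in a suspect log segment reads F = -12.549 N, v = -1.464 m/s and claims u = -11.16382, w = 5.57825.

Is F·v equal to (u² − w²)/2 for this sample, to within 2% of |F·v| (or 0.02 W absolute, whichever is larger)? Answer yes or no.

F·v = (-12.549)×(-1.464) = 18.3717 W.
(u² − w²)/2 = (124.6309 − 31.1169)/2 = 46.7570 W.
|Δ| = 28.3853;  2% of max(1, |F·v|) = 0.3674.

no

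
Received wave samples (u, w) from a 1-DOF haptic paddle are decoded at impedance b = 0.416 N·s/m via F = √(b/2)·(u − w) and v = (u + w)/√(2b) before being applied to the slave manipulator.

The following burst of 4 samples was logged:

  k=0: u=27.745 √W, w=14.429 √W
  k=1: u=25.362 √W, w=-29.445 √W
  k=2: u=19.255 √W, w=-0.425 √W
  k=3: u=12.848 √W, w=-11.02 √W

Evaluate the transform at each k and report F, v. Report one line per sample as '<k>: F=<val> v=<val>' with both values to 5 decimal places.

k=0: u−w=13.31600, u+w=42.17400; √(b/2)=0.45607, √(2b)=0.91214; F=0.45607×13.316=6.07303, v=42.17400/0.91214=46.23631
k=1: u−w=54.80700, u+w=-4.08300; √(b/2)=0.45607, √(2b)=0.91214; F=0.45607×54.807=24.99584, v=-4.08300/0.91214=-4.47628
k=2: u−w=19.68000, u+w=18.83000; √(b/2)=0.45607, √(2b)=0.91214; F=0.45607×19.68=8.97546, v=18.83000/0.91214=20.64375
k=3: u−w=23.86800, u+w=1.82800; √(b/2)=0.45607, √(2b)=0.91214; F=0.45607×23.868=10.88548, v=1.82800/0.91214=2.00408

0: F=6.07303 v=46.23631
1: F=24.99584 v=-4.47628
2: F=8.97546 v=20.64375
3: F=10.88548 v=2.00408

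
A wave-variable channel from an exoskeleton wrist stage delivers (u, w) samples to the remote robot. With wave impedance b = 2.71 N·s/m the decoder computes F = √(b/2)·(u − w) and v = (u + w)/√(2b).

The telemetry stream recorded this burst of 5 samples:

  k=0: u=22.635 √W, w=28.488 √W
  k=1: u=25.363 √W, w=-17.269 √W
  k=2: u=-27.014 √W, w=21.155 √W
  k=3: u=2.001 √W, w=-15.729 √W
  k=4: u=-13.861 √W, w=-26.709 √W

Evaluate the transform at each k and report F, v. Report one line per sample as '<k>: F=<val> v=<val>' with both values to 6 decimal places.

k=0: u−w=-5.853000, u+w=51.123000; √(b/2)=1.164045, √(2b)=2.328089; F=1.164045×(-5.853)=-6.813153, v=51.123000/2.328089=21.959209
k=1: u−w=42.632000, u+w=8.094000; √(b/2)=1.164045, √(2b)=2.328089; F=1.164045×42.632=49.625552, v=8.094000/2.328089=3.476671
k=2: u−w=-48.169000, u+w=-5.859000; √(b/2)=1.164045, √(2b)=2.328089; F=1.164045×(-48.169)=-56.070868, v=-5.859000/2.328089=-2.516656
k=3: u−w=17.730000, u+w=-13.728000; √(b/2)=1.164045, √(2b)=2.328089; F=1.164045×17.73=20.638512, v=-13.728000/2.328089=-5.896681
k=4: u−w=12.848000, u+w=-40.570000; √(b/2)=1.164045, √(2b)=2.328089; F=1.164045×12.848=14.955646, v=-40.570000/2.328089=-17.426307

0: F=-6.813153 v=21.959209
1: F=49.625552 v=3.476671
2: F=-56.070868 v=-2.516656
3: F=20.638512 v=-5.896681
4: F=14.955646 v=-17.426307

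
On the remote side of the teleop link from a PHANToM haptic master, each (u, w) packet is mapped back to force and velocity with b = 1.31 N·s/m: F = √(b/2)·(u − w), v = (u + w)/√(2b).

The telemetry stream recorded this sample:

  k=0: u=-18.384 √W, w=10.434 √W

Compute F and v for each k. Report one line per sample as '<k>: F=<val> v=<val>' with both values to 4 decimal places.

k=0: u−w=-28.8180, u+w=-7.9500; √(b/2)=0.8093, √(2b)=1.6186; F=0.8093×(-28.818)=-23.3230, v=-7.9500/1.6186=-4.9115

0: F=-23.3230 v=-4.9115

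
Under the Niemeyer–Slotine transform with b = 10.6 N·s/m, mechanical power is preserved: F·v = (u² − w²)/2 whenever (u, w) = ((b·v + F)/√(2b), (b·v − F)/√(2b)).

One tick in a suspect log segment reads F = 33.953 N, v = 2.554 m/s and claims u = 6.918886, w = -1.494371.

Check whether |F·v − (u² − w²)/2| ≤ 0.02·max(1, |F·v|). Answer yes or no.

no

F·v = 33.953×2.554 = 86.715962 W.
(u² − w²)/2 = (47.870983 − 2.233145)/2 = 22.818919 W.
|Δ| = 63.897043;  2% of max(1, |F·v|) = 1.734319.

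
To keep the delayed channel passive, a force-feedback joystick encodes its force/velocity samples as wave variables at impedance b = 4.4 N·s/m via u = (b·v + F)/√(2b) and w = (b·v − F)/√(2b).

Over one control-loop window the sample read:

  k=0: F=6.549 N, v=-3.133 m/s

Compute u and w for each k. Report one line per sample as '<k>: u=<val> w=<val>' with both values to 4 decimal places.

0: u=-2.4393 w=-6.8547

k=0: b·v=4.4×(-3.133)=-13.7852; √(2b)=2.9665; u=(-13.7852+6.549)/2.9665=-2.4393, w=(-13.7852−6.549)/2.9665=-6.8547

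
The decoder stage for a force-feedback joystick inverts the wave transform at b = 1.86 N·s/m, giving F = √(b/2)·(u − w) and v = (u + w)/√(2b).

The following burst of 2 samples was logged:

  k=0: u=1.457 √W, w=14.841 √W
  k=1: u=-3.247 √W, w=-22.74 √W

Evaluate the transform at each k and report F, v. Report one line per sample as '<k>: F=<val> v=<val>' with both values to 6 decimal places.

0: F=-12.907062 v=8.450119
1: F=18.798368 v=-13.473632

k=0: u−w=-13.384000, u+w=16.298000; √(b/2)=0.964365, √(2b)=1.928730; F=0.964365×(-13.384)=-12.907062, v=16.298000/1.928730=8.450119
k=1: u−w=19.493000, u+w=-25.987000; √(b/2)=0.964365, √(2b)=1.928730; F=0.964365×19.493=18.798368, v=-25.987000/1.928730=-13.473632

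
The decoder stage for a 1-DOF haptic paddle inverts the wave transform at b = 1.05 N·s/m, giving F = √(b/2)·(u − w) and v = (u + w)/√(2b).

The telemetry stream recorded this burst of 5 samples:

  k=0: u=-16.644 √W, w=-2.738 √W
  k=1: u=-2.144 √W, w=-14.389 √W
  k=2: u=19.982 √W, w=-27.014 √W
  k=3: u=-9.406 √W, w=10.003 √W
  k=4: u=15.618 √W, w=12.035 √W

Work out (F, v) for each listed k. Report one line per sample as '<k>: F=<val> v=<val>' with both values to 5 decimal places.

k=0: u−w=-13.90600, u+w=-19.38200; √(b/2)=0.72457, √(2b)=1.44914; F=0.72457×(-13.906)=-10.07585, v=-19.38200/1.44914=-13.37485
k=1: u−w=12.24500, u+w=-16.53300; √(b/2)=0.72457, √(2b)=1.44914; F=0.72457×12.245=8.87235, v=-16.53300/1.44914=-11.40885
k=2: u−w=46.99600, u+w=-7.03200; √(b/2)=0.72457, √(2b)=1.44914; F=0.72457×46.996=34.05184, v=-7.03200/1.44914=-4.85254
k=3: u−w=-19.40900, u+w=0.59700; √(b/2)=0.72457, √(2b)=1.44914; F=0.72457×(-19.409)=-14.06316, v=0.59700/1.44914=0.41197
k=4: u−w=3.58300, u+w=27.65300; √(b/2)=0.72457, √(2b)=1.44914; F=0.72457×3.583=2.59613, v=27.65300/1.44914=19.08238

0: F=-10.07585 v=-13.37485
1: F=8.87235 v=-11.40885
2: F=34.05184 v=-4.85254
3: F=-14.06316 v=0.41197
4: F=2.59613 v=19.08238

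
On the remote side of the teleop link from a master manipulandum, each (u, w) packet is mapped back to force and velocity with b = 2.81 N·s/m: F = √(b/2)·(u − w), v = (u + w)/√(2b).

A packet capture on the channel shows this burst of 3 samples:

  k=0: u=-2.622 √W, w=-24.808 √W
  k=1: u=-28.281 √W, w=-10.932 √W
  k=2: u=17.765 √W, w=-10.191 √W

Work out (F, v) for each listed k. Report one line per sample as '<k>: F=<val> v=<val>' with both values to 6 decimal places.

0: F=26.297664 v=-11.570647
1: F=-20.564237 v=-16.541006
2: F=33.137000 v=3.194899

k=0: u−w=22.186000, u+w=-27.430000; √(b/2)=1.185327, √(2b)=2.370654; F=1.185327×22.186=26.297664, v=-27.430000/2.370654=-11.570647
k=1: u−w=-17.349000, u+w=-39.213000; √(b/2)=1.185327, √(2b)=2.370654; F=1.185327×(-17.349)=-20.564237, v=-39.213000/2.370654=-16.541006
k=2: u−w=27.956000, u+w=7.574000; √(b/2)=1.185327, √(2b)=2.370654; F=1.185327×27.956=33.137000, v=7.574000/2.370654=3.194899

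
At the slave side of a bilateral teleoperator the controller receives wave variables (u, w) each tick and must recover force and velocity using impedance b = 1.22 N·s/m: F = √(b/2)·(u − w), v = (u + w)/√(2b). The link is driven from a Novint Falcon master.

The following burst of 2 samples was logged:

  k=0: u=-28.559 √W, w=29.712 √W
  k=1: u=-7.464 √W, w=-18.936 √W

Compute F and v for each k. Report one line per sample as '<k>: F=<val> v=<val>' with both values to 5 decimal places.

k=0: u−w=-58.27100, u+w=1.15300; √(b/2)=0.78102, √(2b)=1.56205; F=0.78102×(-58.271)=-45.51111, v=1.15300/1.56205=0.73813
k=1: u−w=11.47200, u+w=-26.40000; √(b/2)=0.78102, √(2b)=1.56205; F=0.78102×11.472=8.95992, v=-26.40000/1.56205=-16.90087

0: F=-45.51111 v=0.73813
1: F=8.95992 v=-16.90087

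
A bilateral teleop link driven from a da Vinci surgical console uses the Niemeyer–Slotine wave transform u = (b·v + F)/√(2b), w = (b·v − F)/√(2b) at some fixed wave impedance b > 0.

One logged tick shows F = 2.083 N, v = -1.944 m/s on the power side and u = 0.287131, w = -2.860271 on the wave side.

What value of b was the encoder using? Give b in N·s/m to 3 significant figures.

b = 0.876 N·s/m

u + w = -2.573140;  u + w = √(2b)·v, so √(2b) = -2.573140/(-1.944) = 1.323632.
b = (√(2b))²/2 = 1.752001/2 = 0.876000.
(Check via u − w = 2F/√(2b): u − w = 3.147402, 2F/√(2b) = 3.147401.)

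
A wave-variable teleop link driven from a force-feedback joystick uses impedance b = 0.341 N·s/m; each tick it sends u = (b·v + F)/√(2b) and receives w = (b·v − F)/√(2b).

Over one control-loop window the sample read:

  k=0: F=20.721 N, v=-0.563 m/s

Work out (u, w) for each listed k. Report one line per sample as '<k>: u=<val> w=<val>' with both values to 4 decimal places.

k=0: b·v=0.341×(-0.563)=-0.1920; √(2b)=0.8258; u=(-0.1920+20.721)/0.8258=24.8586, w=(-0.1920−20.721)/0.8258=-25.3235

0: u=24.8586 w=-25.3235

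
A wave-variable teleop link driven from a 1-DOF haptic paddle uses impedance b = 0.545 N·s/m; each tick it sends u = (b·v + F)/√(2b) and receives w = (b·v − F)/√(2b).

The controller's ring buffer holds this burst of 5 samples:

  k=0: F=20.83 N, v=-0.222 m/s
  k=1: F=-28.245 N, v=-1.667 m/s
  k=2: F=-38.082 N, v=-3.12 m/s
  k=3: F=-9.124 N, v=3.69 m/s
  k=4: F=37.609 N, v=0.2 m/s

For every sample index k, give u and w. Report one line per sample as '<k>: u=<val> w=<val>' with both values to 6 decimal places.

k=0: b·v=0.545×(-0.222)=-0.120990; √(2b)=1.044031; u=(-0.120990+20.83)/1.044031=19.835634, w=(-0.120990−20.83)/1.044031=-20.067409
k=1: b·v=0.545×(-1.667)=-0.908515; √(2b)=1.044031; u=(-0.908515+(-28.245))/1.044031=-27.924003, w=(-0.908515−(-28.245))/1.044031=26.183604
k=2: b·v=0.545×(-3.12)=-1.700400; √(2b)=1.044031; u=(-1.700400+(-38.082))/1.044031=-38.104628, w=(-1.700400−(-38.082))/1.044031=34.847253
k=3: b·v=0.545×3.69=2.011050; √(2b)=1.044031; u=(2.011050+(-9.124))/1.044031=-6.812970, w=(2.011050−(-9.124))/1.044031=10.665444
k=4: b·v=0.545×0.2=0.109000; √(2b)=1.044031; u=(0.109000+37.609)/1.044031=36.127292, w=(0.109000−37.609)/1.044031=-35.918486

0: u=19.835634 w=-20.067409
1: u=-27.924003 w=26.183604
2: u=-38.104628 w=34.847253
3: u=-6.812970 w=10.665444
4: u=36.127292 w=-35.918486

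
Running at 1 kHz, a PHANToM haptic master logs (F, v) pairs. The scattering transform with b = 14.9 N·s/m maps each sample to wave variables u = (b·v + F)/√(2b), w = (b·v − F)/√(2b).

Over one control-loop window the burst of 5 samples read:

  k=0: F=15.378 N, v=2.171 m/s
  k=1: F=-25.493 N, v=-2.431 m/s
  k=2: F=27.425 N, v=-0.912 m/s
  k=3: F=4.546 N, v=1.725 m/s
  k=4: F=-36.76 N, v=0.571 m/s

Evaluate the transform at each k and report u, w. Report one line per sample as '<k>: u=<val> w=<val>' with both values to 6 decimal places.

0: u=8.742708 w=3.108645
1: u=-11.305295 w=-1.965382
2: u=2.534596 w=-7.513147
3: u=5.541096 w=3.875571
4: u=-5.175384 w=8.292438

k=0: b·v=14.9×2.171=32.347900; √(2b)=5.458938; u=(32.347900+15.378)/5.458938=8.742708, w=(32.347900−15.378)/5.458938=3.108645
k=1: b·v=14.9×(-2.431)=-36.221900; √(2b)=5.458938; u=(-36.221900+(-25.493))/5.458938=-11.305295, w=(-36.221900−(-25.493))/5.458938=-1.965382
k=2: b·v=14.9×(-0.912)=-13.588800; √(2b)=5.458938; u=(-13.588800+27.425)/5.458938=2.534596, w=(-13.588800−27.425)/5.458938=-7.513147
k=3: b·v=14.9×1.725=25.702500; √(2b)=5.458938; u=(25.702500+4.546)/5.458938=5.541096, w=(25.702500−4.546)/5.458938=3.875571
k=4: b·v=14.9×0.571=8.507900; √(2b)=5.458938; u=(8.507900+(-36.76))/5.458938=-5.175384, w=(8.507900−(-36.76))/5.458938=8.292438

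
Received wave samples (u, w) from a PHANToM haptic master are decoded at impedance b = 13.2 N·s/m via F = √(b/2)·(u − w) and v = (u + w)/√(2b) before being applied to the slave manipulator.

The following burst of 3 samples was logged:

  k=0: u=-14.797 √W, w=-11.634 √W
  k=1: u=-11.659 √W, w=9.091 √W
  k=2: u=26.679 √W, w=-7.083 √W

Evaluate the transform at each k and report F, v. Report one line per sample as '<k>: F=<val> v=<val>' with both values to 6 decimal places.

k=0: u−w=-3.163000, u+w=-26.431000; √(b/2)=2.569047, √(2b)=5.138093; F=2.569047×(-3.163)=-8.125894, v=-26.431000/5.138093=-5.144126
k=1: u−w=-20.750000, u+w=-2.568000; √(b/2)=2.569047, √(2b)=5.138093; F=2.569047×(-20.75)=-53.307715, v=-2.568000/5.138093=-0.499796
k=2: u−w=33.762000, u+w=19.596000; √(b/2)=2.569047, √(2b)=5.138093; F=2.569047×33.762=86.736148, v=19.596000/5.138093=3.813866

0: F=-8.125894 v=-5.144126
1: F=-53.307715 v=-0.499796
2: F=86.736148 v=3.813866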